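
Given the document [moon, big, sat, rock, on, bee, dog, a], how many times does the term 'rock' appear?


Document has 8 words
Scanning for 'rock':
Found at positions: [3]
Count = 1

1


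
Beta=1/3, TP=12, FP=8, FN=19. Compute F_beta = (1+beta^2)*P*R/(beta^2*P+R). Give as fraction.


P = TP/(TP+FP) = 12/20 = 3/5
R = TP/(TP+FN) = 12/31 = 12/31
beta^2 = 1/3^2 = 1/9
(1 + beta^2) = 10/9
Numerator = (1+beta^2)*P*R = 8/31
Denominator = beta^2*P + R = 1/15 + 12/31 = 211/465
F_beta = 120/211

120/211


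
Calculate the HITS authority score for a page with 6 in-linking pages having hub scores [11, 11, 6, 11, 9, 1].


Authority = sum of hub scores of in-linkers
In-link 1: hub score = 11
In-link 2: hub score = 11
In-link 3: hub score = 6
In-link 4: hub score = 11
In-link 5: hub score = 9
In-link 6: hub score = 1
Authority = 11 + 11 + 6 + 11 + 9 + 1 = 49

49


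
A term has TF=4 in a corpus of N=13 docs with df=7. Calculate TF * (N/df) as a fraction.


TF * (N/df)
= 4 * (13/7)
= 4 * 13/7
= 52/7

52/7


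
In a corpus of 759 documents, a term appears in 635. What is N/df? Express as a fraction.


IDF ratio = N / df
= 759 / 635
= 759/635

759/635


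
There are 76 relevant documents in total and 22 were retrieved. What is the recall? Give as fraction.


Recall = retrieved_relevant / total_relevant
= 22 / 76
= 22 / (22 + 54)
= 11/38

11/38


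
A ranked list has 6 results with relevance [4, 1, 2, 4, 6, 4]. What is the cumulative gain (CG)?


Cumulative Gain = sum of relevance scores
Position 1: rel=4, running sum=4
Position 2: rel=1, running sum=5
Position 3: rel=2, running sum=7
Position 4: rel=4, running sum=11
Position 5: rel=6, running sum=17
Position 6: rel=4, running sum=21
CG = 21

21


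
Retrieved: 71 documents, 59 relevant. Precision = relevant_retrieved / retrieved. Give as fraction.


Precision = relevant_retrieved / total_retrieved
= 59 / 71
= 59 / (59 + 12)
= 59/71

59/71


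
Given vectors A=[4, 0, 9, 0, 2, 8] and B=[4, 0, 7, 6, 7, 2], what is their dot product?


Dot product = sum of element-wise products
A[0]*B[0] = 4*4 = 16
A[1]*B[1] = 0*0 = 0
A[2]*B[2] = 9*7 = 63
A[3]*B[3] = 0*6 = 0
A[4]*B[4] = 2*7 = 14
A[5]*B[5] = 8*2 = 16
Sum = 16 + 0 + 63 + 0 + 14 + 16 = 109

109


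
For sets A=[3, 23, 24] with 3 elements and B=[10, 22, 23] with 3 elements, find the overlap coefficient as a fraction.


A intersect B = [23]
|A intersect B| = 1
min(|A|, |B|) = min(3, 3) = 3
Overlap = 1 / 3 = 1/3

1/3


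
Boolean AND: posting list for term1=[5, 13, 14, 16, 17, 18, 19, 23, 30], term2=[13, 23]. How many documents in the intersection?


Boolean AND: find intersection of posting lists
term1 docs: [5, 13, 14, 16, 17, 18, 19, 23, 30]
term2 docs: [13, 23]
Intersection: [13, 23]
|intersection| = 2

2


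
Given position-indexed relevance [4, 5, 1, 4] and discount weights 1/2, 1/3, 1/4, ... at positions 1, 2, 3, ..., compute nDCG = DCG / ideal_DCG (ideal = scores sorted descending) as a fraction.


Position discount weights w_i = 1/(i+1) for i=1..4:
Weights = [1/2, 1/3, 1/4, 1/5]
Actual relevance: [4, 5, 1, 4]
DCG = 4/2 + 5/3 + 1/4 + 4/5 = 283/60
Ideal relevance (sorted desc): [5, 4, 4, 1]
Ideal DCG = 5/2 + 4/3 + 4/4 + 1/5 = 151/30
nDCG = DCG / ideal_DCG = 283/60 / 151/30 = 283/302

283/302


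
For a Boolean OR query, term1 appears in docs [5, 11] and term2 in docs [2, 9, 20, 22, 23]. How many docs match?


Boolean OR: find union of posting lists
term1 docs: [5, 11]
term2 docs: [2, 9, 20, 22, 23]
Union: [2, 5, 9, 11, 20, 22, 23]
|union| = 7

7


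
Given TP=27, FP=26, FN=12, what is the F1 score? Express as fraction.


F1 = 2 * P * R / (P + R)
P = TP/(TP+FP) = 27/53 = 27/53
R = TP/(TP+FN) = 27/39 = 9/13
2 * P * R = 2 * 27/53 * 9/13 = 486/689
P + R = 27/53 + 9/13 = 828/689
F1 = 486/689 / 828/689 = 27/46

27/46


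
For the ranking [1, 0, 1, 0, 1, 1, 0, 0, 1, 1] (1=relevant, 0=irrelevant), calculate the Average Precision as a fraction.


Computing P@k for each relevant position:
Position 1: relevant, P@1 = 1/1 = 1
Position 2: not relevant
Position 3: relevant, P@3 = 2/3 = 2/3
Position 4: not relevant
Position 5: relevant, P@5 = 3/5 = 3/5
Position 6: relevant, P@6 = 4/6 = 2/3
Position 7: not relevant
Position 8: not relevant
Position 9: relevant, P@9 = 5/9 = 5/9
Position 10: relevant, P@10 = 6/10 = 3/5
Sum of P@k = 1 + 2/3 + 3/5 + 2/3 + 5/9 + 3/5 = 184/45
AP = 184/45 / 6 = 92/135

92/135


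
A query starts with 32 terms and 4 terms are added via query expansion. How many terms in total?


Original terms: 32
Expansion terms: 4
Total = 32 + 4 = 36

36


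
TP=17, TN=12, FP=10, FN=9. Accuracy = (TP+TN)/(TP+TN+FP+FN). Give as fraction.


Accuracy = (TP + TN) / (TP + TN + FP + FN)
TP + TN = 17 + 12 = 29
Total = 17 + 12 + 10 + 9 = 48
Accuracy = 29 / 48 = 29/48

29/48


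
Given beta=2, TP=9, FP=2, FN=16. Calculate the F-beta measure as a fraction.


P = TP/(TP+FP) = 9/11 = 9/11
R = TP/(TP+FN) = 9/25 = 9/25
beta^2 = 2^2 = 4
(1 + beta^2) = 5
Numerator = (1+beta^2)*P*R = 81/55
Denominator = beta^2*P + R = 36/11 + 9/25 = 999/275
F_beta = 15/37

15/37


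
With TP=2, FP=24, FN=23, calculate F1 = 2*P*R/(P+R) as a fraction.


F1 = 2 * P * R / (P + R)
P = TP/(TP+FP) = 2/26 = 1/13
R = TP/(TP+FN) = 2/25 = 2/25
2 * P * R = 2 * 1/13 * 2/25 = 4/325
P + R = 1/13 + 2/25 = 51/325
F1 = 4/325 / 51/325 = 4/51

4/51


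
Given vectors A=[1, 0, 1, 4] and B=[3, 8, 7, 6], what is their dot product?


Dot product = sum of element-wise products
A[0]*B[0] = 1*3 = 3
A[1]*B[1] = 0*8 = 0
A[2]*B[2] = 1*7 = 7
A[3]*B[3] = 4*6 = 24
Sum = 3 + 0 + 7 + 24 = 34

34


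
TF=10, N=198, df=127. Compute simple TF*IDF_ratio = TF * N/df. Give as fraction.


TF * (N/df)
= 10 * (198/127)
= 10 * 198/127
= 1980/127

1980/127


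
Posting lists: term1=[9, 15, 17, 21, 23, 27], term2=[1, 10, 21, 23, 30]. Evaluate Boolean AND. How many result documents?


Boolean AND: find intersection of posting lists
term1 docs: [9, 15, 17, 21, 23, 27]
term2 docs: [1, 10, 21, 23, 30]
Intersection: [21, 23]
|intersection| = 2

2


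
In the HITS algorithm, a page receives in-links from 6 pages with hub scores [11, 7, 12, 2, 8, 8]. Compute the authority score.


Authority = sum of hub scores of in-linkers
In-link 1: hub score = 11
In-link 2: hub score = 7
In-link 3: hub score = 12
In-link 4: hub score = 2
In-link 5: hub score = 8
In-link 6: hub score = 8
Authority = 11 + 7 + 12 + 2 + 8 + 8 = 48

48


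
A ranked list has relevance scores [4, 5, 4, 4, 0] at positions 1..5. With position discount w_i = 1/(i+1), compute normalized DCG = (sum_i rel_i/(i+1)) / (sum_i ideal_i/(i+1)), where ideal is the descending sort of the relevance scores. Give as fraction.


Position discount weights w_i = 1/(i+1) for i=1..5:
Weights = [1/2, 1/3, 1/4, 1/5, 1/6]
Actual relevance: [4, 5, 4, 4, 0]
DCG = 4/2 + 5/3 + 4/4 + 4/5 + 0/6 = 82/15
Ideal relevance (sorted desc): [5, 4, 4, 4, 0]
Ideal DCG = 5/2 + 4/3 + 4/4 + 4/5 + 0/6 = 169/30
nDCG = DCG / ideal_DCG = 82/15 / 169/30 = 164/169

164/169


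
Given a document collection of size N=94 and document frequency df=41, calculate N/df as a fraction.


IDF ratio = N / df
= 94 / 41
= 94/41

94/41


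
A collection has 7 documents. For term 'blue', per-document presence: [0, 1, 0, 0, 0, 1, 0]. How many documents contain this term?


Checking each document for 'blue':
Doc 1: absent
Doc 2: present
Doc 3: absent
Doc 4: absent
Doc 5: absent
Doc 6: present
Doc 7: absent
df = sum of presences = 0 + 1 + 0 + 0 + 0 + 1 + 0 = 2

2


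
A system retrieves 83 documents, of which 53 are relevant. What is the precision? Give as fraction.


Precision = relevant_retrieved / total_retrieved
= 53 / 83
= 53 / (53 + 30)
= 53/83

53/83


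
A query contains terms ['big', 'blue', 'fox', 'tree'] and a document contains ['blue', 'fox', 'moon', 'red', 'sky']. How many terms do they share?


Query terms: ['big', 'blue', 'fox', 'tree']
Document terms: ['blue', 'fox', 'moon', 'red', 'sky']
Common terms: ['blue', 'fox']
Overlap count = 2

2


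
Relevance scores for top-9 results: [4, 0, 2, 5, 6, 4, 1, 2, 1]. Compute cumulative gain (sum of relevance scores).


Cumulative Gain = sum of relevance scores
Position 1: rel=4, running sum=4
Position 2: rel=0, running sum=4
Position 3: rel=2, running sum=6
Position 4: rel=5, running sum=11
Position 5: rel=6, running sum=17
Position 6: rel=4, running sum=21
Position 7: rel=1, running sum=22
Position 8: rel=2, running sum=24
Position 9: rel=1, running sum=25
CG = 25

25


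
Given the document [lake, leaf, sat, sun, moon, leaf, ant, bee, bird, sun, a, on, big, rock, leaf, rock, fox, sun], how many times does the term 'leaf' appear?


Document has 18 words
Scanning for 'leaf':
Found at positions: [1, 5, 14]
Count = 3

3


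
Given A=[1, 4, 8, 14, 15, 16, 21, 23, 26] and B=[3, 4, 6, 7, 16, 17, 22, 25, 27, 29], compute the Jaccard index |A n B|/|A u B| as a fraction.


A intersect B = [4, 16]
|A intersect B| = 2
A union B = [1, 3, 4, 6, 7, 8, 14, 15, 16, 17, 21, 22, 23, 25, 26, 27, 29]
|A union B| = 17
Jaccard = 2/17 = 2/17

2/17


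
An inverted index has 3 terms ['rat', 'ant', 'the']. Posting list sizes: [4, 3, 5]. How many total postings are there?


Summing posting list sizes:
'rat': 4 postings
'ant': 3 postings
'the': 5 postings
Total = 4 + 3 + 5 = 12

12


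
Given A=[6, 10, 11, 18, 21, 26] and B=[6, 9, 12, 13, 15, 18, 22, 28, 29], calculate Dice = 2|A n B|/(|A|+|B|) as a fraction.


A intersect B = [6, 18]
|A intersect B| = 2
|A| = 6, |B| = 9
Dice = 2*2 / (6+9)
= 4 / 15 = 4/15

4/15


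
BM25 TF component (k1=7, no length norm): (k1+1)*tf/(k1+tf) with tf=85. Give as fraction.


BM25 TF component = (k1+1)*tf / (k1+tf)
k1 = 7, tf = 85
Numerator = (7+1)*85 = 680
Denominator = 7 + 85 = 92
= 680/92 = 170/23

170/23


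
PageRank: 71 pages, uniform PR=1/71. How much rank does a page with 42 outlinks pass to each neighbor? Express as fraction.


Initial PR = 1/71 = 1/71
Outlinks = 42
Contribution per link = PR / outlinks
= 1/71 / 42
= 1/2982

1/2982


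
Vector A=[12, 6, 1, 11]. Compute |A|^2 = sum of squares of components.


|A|^2 = sum of squared components
A[0]^2 = 12^2 = 144
A[1]^2 = 6^2 = 36
A[2]^2 = 1^2 = 1
A[3]^2 = 11^2 = 121
Sum = 144 + 36 + 1 + 121 = 302

302


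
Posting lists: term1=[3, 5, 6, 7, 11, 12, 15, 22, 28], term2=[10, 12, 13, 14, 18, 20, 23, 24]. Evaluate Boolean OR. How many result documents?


Boolean OR: find union of posting lists
term1 docs: [3, 5, 6, 7, 11, 12, 15, 22, 28]
term2 docs: [10, 12, 13, 14, 18, 20, 23, 24]
Union: [3, 5, 6, 7, 10, 11, 12, 13, 14, 15, 18, 20, 22, 23, 24, 28]
|union| = 16

16


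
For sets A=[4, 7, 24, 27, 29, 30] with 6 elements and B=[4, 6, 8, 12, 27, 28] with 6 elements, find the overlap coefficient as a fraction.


A intersect B = [4, 27]
|A intersect B| = 2
min(|A|, |B|) = min(6, 6) = 6
Overlap = 2 / 6 = 1/3

1/3


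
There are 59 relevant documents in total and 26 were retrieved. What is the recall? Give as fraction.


Recall = retrieved_relevant / total_relevant
= 26 / 59
= 26 / (26 + 33)
= 26/59

26/59


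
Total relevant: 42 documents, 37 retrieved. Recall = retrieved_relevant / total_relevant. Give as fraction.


Recall = retrieved_relevant / total_relevant
= 37 / 42
= 37 / (37 + 5)
= 37/42

37/42


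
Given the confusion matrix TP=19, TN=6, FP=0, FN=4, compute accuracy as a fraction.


Accuracy = (TP + TN) / (TP + TN + FP + FN)
TP + TN = 19 + 6 = 25
Total = 19 + 6 + 0 + 4 = 29
Accuracy = 25 / 29 = 25/29

25/29


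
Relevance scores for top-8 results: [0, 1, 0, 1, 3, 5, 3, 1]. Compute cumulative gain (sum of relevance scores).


Cumulative Gain = sum of relevance scores
Position 1: rel=0, running sum=0
Position 2: rel=1, running sum=1
Position 3: rel=0, running sum=1
Position 4: rel=1, running sum=2
Position 5: rel=3, running sum=5
Position 6: rel=5, running sum=10
Position 7: rel=3, running sum=13
Position 8: rel=1, running sum=14
CG = 14

14


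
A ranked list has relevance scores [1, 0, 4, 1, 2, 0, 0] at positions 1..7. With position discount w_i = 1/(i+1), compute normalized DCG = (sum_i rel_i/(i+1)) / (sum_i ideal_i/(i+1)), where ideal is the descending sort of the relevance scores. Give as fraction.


Position discount weights w_i = 1/(i+1) for i=1..7:
Weights = [1/2, 1/3, 1/4, 1/5, 1/6, 1/7, 1/8]
Actual relevance: [1, 0, 4, 1, 2, 0, 0]
DCG = 1/2 + 0/3 + 4/4 + 1/5 + 2/6 + 0/7 + 0/8 = 61/30
Ideal relevance (sorted desc): [4, 2, 1, 1, 0, 0, 0]
Ideal DCG = 4/2 + 2/3 + 1/4 + 1/5 + 0/6 + 0/7 + 0/8 = 187/60
nDCG = DCG / ideal_DCG = 61/30 / 187/60 = 122/187

122/187


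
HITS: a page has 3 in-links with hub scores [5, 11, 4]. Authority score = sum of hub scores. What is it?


Authority = sum of hub scores of in-linkers
In-link 1: hub score = 5
In-link 2: hub score = 11
In-link 3: hub score = 4
Authority = 5 + 11 + 4 = 20

20


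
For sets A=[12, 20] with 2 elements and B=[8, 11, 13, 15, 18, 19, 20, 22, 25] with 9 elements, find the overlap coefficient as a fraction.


A intersect B = [20]
|A intersect B| = 1
min(|A|, |B|) = min(2, 9) = 2
Overlap = 1 / 2 = 1/2

1/2


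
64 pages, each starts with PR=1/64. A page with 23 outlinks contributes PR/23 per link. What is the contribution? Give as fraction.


Initial PR = 1/64 = 1/64
Outlinks = 23
Contribution per link = PR / outlinks
= 1/64 / 23
= 1/1472

1/1472


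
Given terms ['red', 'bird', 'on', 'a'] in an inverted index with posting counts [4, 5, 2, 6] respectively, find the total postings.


Summing posting list sizes:
'red': 4 postings
'bird': 5 postings
'on': 2 postings
'a': 6 postings
Total = 4 + 5 + 2 + 6 = 17

17


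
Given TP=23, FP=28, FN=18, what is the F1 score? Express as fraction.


F1 = 2 * P * R / (P + R)
P = TP/(TP+FP) = 23/51 = 23/51
R = TP/(TP+FN) = 23/41 = 23/41
2 * P * R = 2 * 23/51 * 23/41 = 1058/2091
P + R = 23/51 + 23/41 = 2116/2091
F1 = 1058/2091 / 2116/2091 = 1/2

1/2


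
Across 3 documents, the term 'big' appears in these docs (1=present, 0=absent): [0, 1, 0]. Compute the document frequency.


Checking each document for 'big':
Doc 1: absent
Doc 2: present
Doc 3: absent
df = sum of presences = 0 + 1 + 0 = 1

1


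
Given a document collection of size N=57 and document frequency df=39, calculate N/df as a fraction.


IDF ratio = N / df
= 57 / 39
= 19/13

19/13


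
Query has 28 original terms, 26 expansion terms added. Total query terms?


Original terms: 28
Expansion terms: 26
Total = 28 + 26 = 54

54


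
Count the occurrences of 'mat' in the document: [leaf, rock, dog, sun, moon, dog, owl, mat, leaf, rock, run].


Document has 11 words
Scanning for 'mat':
Found at positions: [7]
Count = 1

1


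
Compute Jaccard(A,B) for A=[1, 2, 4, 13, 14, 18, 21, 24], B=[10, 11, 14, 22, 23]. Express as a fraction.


A intersect B = [14]
|A intersect B| = 1
A union B = [1, 2, 4, 10, 11, 13, 14, 18, 21, 22, 23, 24]
|A union B| = 12
Jaccard = 1/12 = 1/12

1/12


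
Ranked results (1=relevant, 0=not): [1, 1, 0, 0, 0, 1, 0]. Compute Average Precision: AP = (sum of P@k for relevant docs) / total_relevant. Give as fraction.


Computing P@k for each relevant position:
Position 1: relevant, P@1 = 1/1 = 1
Position 2: relevant, P@2 = 2/2 = 1
Position 3: not relevant
Position 4: not relevant
Position 5: not relevant
Position 6: relevant, P@6 = 3/6 = 1/2
Position 7: not relevant
Sum of P@k = 1 + 1 + 1/2 = 5/2
AP = 5/2 / 3 = 5/6

5/6


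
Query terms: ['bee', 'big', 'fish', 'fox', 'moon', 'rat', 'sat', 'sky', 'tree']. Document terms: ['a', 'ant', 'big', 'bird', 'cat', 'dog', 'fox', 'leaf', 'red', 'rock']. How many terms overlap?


Query terms: ['bee', 'big', 'fish', 'fox', 'moon', 'rat', 'sat', 'sky', 'tree']
Document terms: ['a', 'ant', 'big', 'bird', 'cat', 'dog', 'fox', 'leaf', 'red', 'rock']
Common terms: ['big', 'fox']
Overlap count = 2

2


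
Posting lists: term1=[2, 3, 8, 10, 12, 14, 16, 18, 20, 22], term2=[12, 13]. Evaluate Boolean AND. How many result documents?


Boolean AND: find intersection of posting lists
term1 docs: [2, 3, 8, 10, 12, 14, 16, 18, 20, 22]
term2 docs: [12, 13]
Intersection: [12]
|intersection| = 1

1


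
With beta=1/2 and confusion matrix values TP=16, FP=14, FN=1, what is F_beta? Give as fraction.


P = TP/(TP+FP) = 16/30 = 8/15
R = TP/(TP+FN) = 16/17 = 16/17
beta^2 = 1/2^2 = 1/4
(1 + beta^2) = 5/4
Numerator = (1+beta^2)*P*R = 32/51
Denominator = beta^2*P + R = 2/15 + 16/17 = 274/255
F_beta = 80/137

80/137


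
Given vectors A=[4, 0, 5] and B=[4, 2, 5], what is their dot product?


Dot product = sum of element-wise products
A[0]*B[0] = 4*4 = 16
A[1]*B[1] = 0*2 = 0
A[2]*B[2] = 5*5 = 25
Sum = 16 + 0 + 25 = 41

41


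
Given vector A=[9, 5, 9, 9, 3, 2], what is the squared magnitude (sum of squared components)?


|A|^2 = sum of squared components
A[0]^2 = 9^2 = 81
A[1]^2 = 5^2 = 25
A[2]^2 = 9^2 = 81
A[3]^2 = 9^2 = 81
A[4]^2 = 3^2 = 9
A[5]^2 = 2^2 = 4
Sum = 81 + 25 + 81 + 81 + 9 + 4 = 281

281


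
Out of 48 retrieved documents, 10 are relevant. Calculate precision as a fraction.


Precision = relevant_retrieved / total_retrieved
= 10 / 48
= 10 / (10 + 38)
= 5/24

5/24


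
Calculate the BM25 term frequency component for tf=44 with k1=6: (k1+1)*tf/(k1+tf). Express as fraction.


BM25 TF component = (k1+1)*tf / (k1+tf)
k1 = 6, tf = 44
Numerator = (6+1)*44 = 308
Denominator = 6 + 44 = 50
= 308/50 = 154/25

154/25


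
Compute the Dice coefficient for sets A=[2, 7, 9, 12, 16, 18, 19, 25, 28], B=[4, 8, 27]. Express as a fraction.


A intersect B = []
|A intersect B| = 0
|A| = 9, |B| = 3
Dice = 2*0 / (9+3)
= 0 / 12 = 0

0


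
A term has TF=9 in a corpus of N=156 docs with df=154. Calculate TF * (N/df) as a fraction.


TF * (N/df)
= 9 * (156/154)
= 9 * 78/77
= 702/77

702/77


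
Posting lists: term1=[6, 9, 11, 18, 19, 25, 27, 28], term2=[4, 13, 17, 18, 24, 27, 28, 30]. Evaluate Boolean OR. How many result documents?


Boolean OR: find union of posting lists
term1 docs: [6, 9, 11, 18, 19, 25, 27, 28]
term2 docs: [4, 13, 17, 18, 24, 27, 28, 30]
Union: [4, 6, 9, 11, 13, 17, 18, 19, 24, 25, 27, 28, 30]
|union| = 13

13


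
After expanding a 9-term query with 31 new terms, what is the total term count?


Original terms: 9
Expansion terms: 31
Total = 9 + 31 = 40

40


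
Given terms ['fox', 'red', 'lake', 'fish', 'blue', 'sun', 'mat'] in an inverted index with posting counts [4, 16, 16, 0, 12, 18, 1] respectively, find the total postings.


Summing posting list sizes:
'fox': 4 postings
'red': 16 postings
'lake': 16 postings
'fish': 0 postings
'blue': 12 postings
'sun': 18 postings
'mat': 1 postings
Total = 4 + 16 + 16 + 0 + 12 + 18 + 1 = 67

67


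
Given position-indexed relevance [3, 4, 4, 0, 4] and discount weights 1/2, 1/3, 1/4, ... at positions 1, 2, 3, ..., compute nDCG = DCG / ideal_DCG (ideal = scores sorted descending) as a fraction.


Position discount weights w_i = 1/(i+1) for i=1..5:
Weights = [1/2, 1/3, 1/4, 1/5, 1/6]
Actual relevance: [3, 4, 4, 0, 4]
DCG = 3/2 + 4/3 + 4/4 + 0/5 + 4/6 = 9/2
Ideal relevance (sorted desc): [4, 4, 4, 3, 0]
Ideal DCG = 4/2 + 4/3 + 4/4 + 3/5 + 0/6 = 74/15
nDCG = DCG / ideal_DCG = 9/2 / 74/15 = 135/148

135/148


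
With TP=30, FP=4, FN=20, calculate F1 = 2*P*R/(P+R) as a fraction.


F1 = 2 * P * R / (P + R)
P = TP/(TP+FP) = 30/34 = 15/17
R = TP/(TP+FN) = 30/50 = 3/5
2 * P * R = 2 * 15/17 * 3/5 = 18/17
P + R = 15/17 + 3/5 = 126/85
F1 = 18/17 / 126/85 = 5/7

5/7


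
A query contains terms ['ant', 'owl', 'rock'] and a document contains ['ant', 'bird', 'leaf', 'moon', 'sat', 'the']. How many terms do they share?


Query terms: ['ant', 'owl', 'rock']
Document terms: ['ant', 'bird', 'leaf', 'moon', 'sat', 'the']
Common terms: ['ant']
Overlap count = 1

1


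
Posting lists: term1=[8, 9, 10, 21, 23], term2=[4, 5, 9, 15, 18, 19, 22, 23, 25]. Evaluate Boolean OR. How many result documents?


Boolean OR: find union of posting lists
term1 docs: [8, 9, 10, 21, 23]
term2 docs: [4, 5, 9, 15, 18, 19, 22, 23, 25]
Union: [4, 5, 8, 9, 10, 15, 18, 19, 21, 22, 23, 25]
|union| = 12

12


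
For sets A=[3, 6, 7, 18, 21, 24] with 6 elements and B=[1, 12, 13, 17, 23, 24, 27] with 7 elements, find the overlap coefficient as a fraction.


A intersect B = [24]
|A intersect B| = 1
min(|A|, |B|) = min(6, 7) = 6
Overlap = 1 / 6 = 1/6

1/6


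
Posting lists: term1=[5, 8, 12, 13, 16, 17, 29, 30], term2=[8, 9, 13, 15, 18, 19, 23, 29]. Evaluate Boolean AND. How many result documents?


Boolean AND: find intersection of posting lists
term1 docs: [5, 8, 12, 13, 16, 17, 29, 30]
term2 docs: [8, 9, 13, 15, 18, 19, 23, 29]
Intersection: [8, 13, 29]
|intersection| = 3

3


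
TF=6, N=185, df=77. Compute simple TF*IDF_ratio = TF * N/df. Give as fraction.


TF * (N/df)
= 6 * (185/77)
= 6 * 185/77
= 1110/77

1110/77


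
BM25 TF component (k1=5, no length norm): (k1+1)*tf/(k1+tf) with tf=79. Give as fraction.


BM25 TF component = (k1+1)*tf / (k1+tf)
k1 = 5, tf = 79
Numerator = (5+1)*79 = 474
Denominator = 5 + 79 = 84
= 474/84 = 79/14

79/14


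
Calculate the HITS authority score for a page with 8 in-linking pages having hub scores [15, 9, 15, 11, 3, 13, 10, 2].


Authority = sum of hub scores of in-linkers
In-link 1: hub score = 15
In-link 2: hub score = 9
In-link 3: hub score = 15
In-link 4: hub score = 11
In-link 5: hub score = 3
In-link 6: hub score = 13
In-link 7: hub score = 10
In-link 8: hub score = 2
Authority = 15 + 9 + 15 + 11 + 3 + 13 + 10 + 2 = 78

78


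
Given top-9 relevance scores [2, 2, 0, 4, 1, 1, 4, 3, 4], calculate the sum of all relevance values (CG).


Cumulative Gain = sum of relevance scores
Position 1: rel=2, running sum=2
Position 2: rel=2, running sum=4
Position 3: rel=0, running sum=4
Position 4: rel=4, running sum=8
Position 5: rel=1, running sum=9
Position 6: rel=1, running sum=10
Position 7: rel=4, running sum=14
Position 8: rel=3, running sum=17
Position 9: rel=4, running sum=21
CG = 21

21


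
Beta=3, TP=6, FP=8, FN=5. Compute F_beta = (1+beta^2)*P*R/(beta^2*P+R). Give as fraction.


P = TP/(TP+FP) = 6/14 = 3/7
R = TP/(TP+FN) = 6/11 = 6/11
beta^2 = 3^2 = 9
(1 + beta^2) = 10
Numerator = (1+beta^2)*P*R = 180/77
Denominator = beta^2*P + R = 27/7 + 6/11 = 339/77
F_beta = 60/113

60/113


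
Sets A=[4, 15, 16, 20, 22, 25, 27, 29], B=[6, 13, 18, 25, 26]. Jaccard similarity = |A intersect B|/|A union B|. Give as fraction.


A intersect B = [25]
|A intersect B| = 1
A union B = [4, 6, 13, 15, 16, 18, 20, 22, 25, 26, 27, 29]
|A union B| = 12
Jaccard = 1/12 = 1/12

1/12


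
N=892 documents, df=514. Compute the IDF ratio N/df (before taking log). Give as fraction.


IDF ratio = N / df
= 892 / 514
= 446/257

446/257


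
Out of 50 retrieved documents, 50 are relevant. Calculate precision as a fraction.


Precision = relevant_retrieved / total_retrieved
= 50 / 50
= 50 / (50 + 0)
= 1

1


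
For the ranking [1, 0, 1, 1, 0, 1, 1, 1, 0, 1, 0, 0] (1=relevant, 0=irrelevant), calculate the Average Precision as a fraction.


Computing P@k for each relevant position:
Position 1: relevant, P@1 = 1/1 = 1
Position 2: not relevant
Position 3: relevant, P@3 = 2/3 = 2/3
Position 4: relevant, P@4 = 3/4 = 3/4
Position 5: not relevant
Position 6: relevant, P@6 = 4/6 = 2/3
Position 7: relevant, P@7 = 5/7 = 5/7
Position 8: relevant, P@8 = 6/8 = 3/4
Position 9: not relevant
Position 10: relevant, P@10 = 7/10 = 7/10
Position 11: not relevant
Position 12: not relevant
Sum of P@k = 1 + 2/3 + 3/4 + 2/3 + 5/7 + 3/4 + 7/10 = 551/105
AP = 551/105 / 7 = 551/735

551/735


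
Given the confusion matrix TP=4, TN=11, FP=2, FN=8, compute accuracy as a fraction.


Accuracy = (TP + TN) / (TP + TN + FP + FN)
TP + TN = 4 + 11 = 15
Total = 4 + 11 + 2 + 8 = 25
Accuracy = 15 / 25 = 3/5

3/5


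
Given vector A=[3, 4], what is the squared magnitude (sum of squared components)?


|A|^2 = sum of squared components
A[0]^2 = 3^2 = 9
A[1]^2 = 4^2 = 16
Sum = 9 + 16 = 25

25


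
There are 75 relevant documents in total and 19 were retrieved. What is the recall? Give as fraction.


Recall = retrieved_relevant / total_relevant
= 19 / 75
= 19 / (19 + 56)
= 19/75

19/75


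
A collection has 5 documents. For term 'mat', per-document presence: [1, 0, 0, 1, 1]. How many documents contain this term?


Checking each document for 'mat':
Doc 1: present
Doc 2: absent
Doc 3: absent
Doc 4: present
Doc 5: present
df = sum of presences = 1 + 0 + 0 + 1 + 1 = 3

3


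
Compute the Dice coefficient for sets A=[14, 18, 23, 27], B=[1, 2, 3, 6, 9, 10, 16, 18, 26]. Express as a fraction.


A intersect B = [18]
|A intersect B| = 1
|A| = 4, |B| = 9
Dice = 2*1 / (4+9)
= 2 / 13 = 2/13

2/13


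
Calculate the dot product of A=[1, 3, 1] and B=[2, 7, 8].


Dot product = sum of element-wise products
A[0]*B[0] = 1*2 = 2
A[1]*B[1] = 3*7 = 21
A[2]*B[2] = 1*8 = 8
Sum = 2 + 21 + 8 = 31

31


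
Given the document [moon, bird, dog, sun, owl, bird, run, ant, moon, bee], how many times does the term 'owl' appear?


Document has 10 words
Scanning for 'owl':
Found at positions: [4]
Count = 1

1


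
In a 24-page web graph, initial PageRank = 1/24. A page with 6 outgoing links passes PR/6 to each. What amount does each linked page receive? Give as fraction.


Initial PR = 1/24 = 1/24
Outlinks = 6
Contribution per link = PR / outlinks
= 1/24 / 6
= 1/144

1/144


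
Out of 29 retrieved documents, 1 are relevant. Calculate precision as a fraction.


Precision = relevant_retrieved / total_retrieved
= 1 / 29
= 1 / (1 + 28)
= 1/29

1/29


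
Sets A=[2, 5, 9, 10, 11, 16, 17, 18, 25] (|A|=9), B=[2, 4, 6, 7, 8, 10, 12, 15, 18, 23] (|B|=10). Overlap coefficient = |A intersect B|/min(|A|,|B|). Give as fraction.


A intersect B = [2, 10, 18]
|A intersect B| = 3
min(|A|, |B|) = min(9, 10) = 9
Overlap = 3 / 9 = 1/3

1/3


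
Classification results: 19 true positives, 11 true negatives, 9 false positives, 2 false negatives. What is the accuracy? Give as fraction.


Accuracy = (TP + TN) / (TP + TN + FP + FN)
TP + TN = 19 + 11 = 30
Total = 19 + 11 + 9 + 2 = 41
Accuracy = 30 / 41 = 30/41

30/41


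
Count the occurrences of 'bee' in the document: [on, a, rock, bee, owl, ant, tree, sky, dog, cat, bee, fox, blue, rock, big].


Document has 15 words
Scanning for 'bee':
Found at positions: [3, 10]
Count = 2

2


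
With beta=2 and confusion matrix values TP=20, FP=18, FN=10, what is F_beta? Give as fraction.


P = TP/(TP+FP) = 20/38 = 10/19
R = TP/(TP+FN) = 20/30 = 2/3
beta^2 = 2^2 = 4
(1 + beta^2) = 5
Numerator = (1+beta^2)*P*R = 100/57
Denominator = beta^2*P + R = 40/19 + 2/3 = 158/57
F_beta = 50/79

50/79


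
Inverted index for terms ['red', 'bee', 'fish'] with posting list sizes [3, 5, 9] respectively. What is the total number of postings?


Summing posting list sizes:
'red': 3 postings
'bee': 5 postings
'fish': 9 postings
Total = 3 + 5 + 9 = 17

17


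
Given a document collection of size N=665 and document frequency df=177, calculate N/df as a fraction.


IDF ratio = N / df
= 665 / 177
= 665/177

665/177


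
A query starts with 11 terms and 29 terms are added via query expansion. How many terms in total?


Original terms: 11
Expansion terms: 29
Total = 11 + 29 = 40

40


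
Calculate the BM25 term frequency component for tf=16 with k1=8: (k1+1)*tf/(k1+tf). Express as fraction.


BM25 TF component = (k1+1)*tf / (k1+tf)
k1 = 8, tf = 16
Numerator = (8+1)*16 = 144
Denominator = 8 + 16 = 24
= 144/24 = 6

6


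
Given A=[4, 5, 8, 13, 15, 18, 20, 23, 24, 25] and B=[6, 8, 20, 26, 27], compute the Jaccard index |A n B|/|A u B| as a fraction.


A intersect B = [8, 20]
|A intersect B| = 2
A union B = [4, 5, 6, 8, 13, 15, 18, 20, 23, 24, 25, 26, 27]
|A union B| = 13
Jaccard = 2/13 = 2/13

2/13


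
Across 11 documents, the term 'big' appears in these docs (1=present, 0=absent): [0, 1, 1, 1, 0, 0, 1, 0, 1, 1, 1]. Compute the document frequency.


Checking each document for 'big':
Doc 1: absent
Doc 2: present
Doc 3: present
Doc 4: present
Doc 5: absent
Doc 6: absent
Doc 7: present
Doc 8: absent
Doc 9: present
Doc 10: present
Doc 11: present
df = sum of presences = 0 + 1 + 1 + 1 + 0 + 0 + 1 + 0 + 1 + 1 + 1 = 7

7


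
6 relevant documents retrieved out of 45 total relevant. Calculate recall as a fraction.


Recall = retrieved_relevant / total_relevant
= 6 / 45
= 6 / (6 + 39)
= 2/15

2/15


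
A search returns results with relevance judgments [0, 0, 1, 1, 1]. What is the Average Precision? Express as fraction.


Computing P@k for each relevant position:
Position 1: not relevant
Position 2: not relevant
Position 3: relevant, P@3 = 1/3 = 1/3
Position 4: relevant, P@4 = 2/4 = 1/2
Position 5: relevant, P@5 = 3/5 = 3/5
Sum of P@k = 1/3 + 1/2 + 3/5 = 43/30
AP = 43/30 / 3 = 43/90

43/90


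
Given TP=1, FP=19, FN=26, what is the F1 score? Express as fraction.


F1 = 2 * P * R / (P + R)
P = TP/(TP+FP) = 1/20 = 1/20
R = TP/(TP+FN) = 1/27 = 1/27
2 * P * R = 2 * 1/20 * 1/27 = 1/270
P + R = 1/20 + 1/27 = 47/540
F1 = 1/270 / 47/540 = 2/47

2/47


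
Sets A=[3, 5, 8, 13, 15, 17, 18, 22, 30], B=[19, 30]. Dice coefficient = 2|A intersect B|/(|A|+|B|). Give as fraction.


A intersect B = [30]
|A intersect B| = 1
|A| = 9, |B| = 2
Dice = 2*1 / (9+2)
= 2 / 11 = 2/11

2/11


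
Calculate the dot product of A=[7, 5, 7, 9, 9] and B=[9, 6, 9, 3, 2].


Dot product = sum of element-wise products
A[0]*B[0] = 7*9 = 63
A[1]*B[1] = 5*6 = 30
A[2]*B[2] = 7*9 = 63
A[3]*B[3] = 9*3 = 27
A[4]*B[4] = 9*2 = 18
Sum = 63 + 30 + 63 + 27 + 18 = 201

201


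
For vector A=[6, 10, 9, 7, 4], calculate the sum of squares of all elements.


|A|^2 = sum of squared components
A[0]^2 = 6^2 = 36
A[1]^2 = 10^2 = 100
A[2]^2 = 9^2 = 81
A[3]^2 = 7^2 = 49
A[4]^2 = 4^2 = 16
Sum = 36 + 100 + 81 + 49 + 16 = 282

282


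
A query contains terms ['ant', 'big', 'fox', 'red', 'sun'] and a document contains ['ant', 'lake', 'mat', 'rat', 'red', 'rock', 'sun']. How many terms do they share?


Query terms: ['ant', 'big', 'fox', 'red', 'sun']
Document terms: ['ant', 'lake', 'mat', 'rat', 'red', 'rock', 'sun']
Common terms: ['ant', 'red', 'sun']
Overlap count = 3

3


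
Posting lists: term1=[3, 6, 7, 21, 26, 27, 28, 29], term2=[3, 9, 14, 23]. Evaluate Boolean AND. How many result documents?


Boolean AND: find intersection of posting lists
term1 docs: [3, 6, 7, 21, 26, 27, 28, 29]
term2 docs: [3, 9, 14, 23]
Intersection: [3]
|intersection| = 1

1


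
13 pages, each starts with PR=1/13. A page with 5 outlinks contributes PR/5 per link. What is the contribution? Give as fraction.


Initial PR = 1/13 = 1/13
Outlinks = 5
Contribution per link = PR / outlinks
= 1/13 / 5
= 1/65

1/65


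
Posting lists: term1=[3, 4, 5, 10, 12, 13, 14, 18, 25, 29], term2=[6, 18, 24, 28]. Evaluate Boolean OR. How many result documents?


Boolean OR: find union of posting lists
term1 docs: [3, 4, 5, 10, 12, 13, 14, 18, 25, 29]
term2 docs: [6, 18, 24, 28]
Union: [3, 4, 5, 6, 10, 12, 13, 14, 18, 24, 25, 28, 29]
|union| = 13

13


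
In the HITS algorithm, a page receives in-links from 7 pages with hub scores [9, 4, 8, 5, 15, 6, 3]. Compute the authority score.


Authority = sum of hub scores of in-linkers
In-link 1: hub score = 9
In-link 2: hub score = 4
In-link 3: hub score = 8
In-link 4: hub score = 5
In-link 5: hub score = 15
In-link 6: hub score = 6
In-link 7: hub score = 3
Authority = 9 + 4 + 8 + 5 + 15 + 6 + 3 = 50

50


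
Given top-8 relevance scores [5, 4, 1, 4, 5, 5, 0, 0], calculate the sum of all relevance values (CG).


Cumulative Gain = sum of relevance scores
Position 1: rel=5, running sum=5
Position 2: rel=4, running sum=9
Position 3: rel=1, running sum=10
Position 4: rel=4, running sum=14
Position 5: rel=5, running sum=19
Position 6: rel=5, running sum=24
Position 7: rel=0, running sum=24
Position 8: rel=0, running sum=24
CG = 24

24


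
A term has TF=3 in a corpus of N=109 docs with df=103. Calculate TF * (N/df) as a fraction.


TF * (N/df)
= 3 * (109/103)
= 3 * 109/103
= 327/103

327/103


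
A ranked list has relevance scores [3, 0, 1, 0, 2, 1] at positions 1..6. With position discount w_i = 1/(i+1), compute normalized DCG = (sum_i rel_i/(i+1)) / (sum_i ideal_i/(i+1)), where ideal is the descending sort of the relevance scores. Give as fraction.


Position discount weights w_i = 1/(i+1) for i=1..6:
Weights = [1/2, 1/3, 1/4, 1/5, 1/6, 1/7]
Actual relevance: [3, 0, 1, 0, 2, 1]
DCG = 3/2 + 0/3 + 1/4 + 0/5 + 2/6 + 1/7 = 187/84
Ideal relevance (sorted desc): [3, 2, 1, 1, 0, 0]
Ideal DCG = 3/2 + 2/3 + 1/4 + 1/5 + 0/6 + 0/7 = 157/60
nDCG = DCG / ideal_DCG = 187/84 / 157/60 = 935/1099

935/1099


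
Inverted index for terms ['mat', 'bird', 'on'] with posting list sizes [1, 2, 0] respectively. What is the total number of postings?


Summing posting list sizes:
'mat': 1 postings
'bird': 2 postings
'on': 0 postings
Total = 1 + 2 + 0 = 3

3


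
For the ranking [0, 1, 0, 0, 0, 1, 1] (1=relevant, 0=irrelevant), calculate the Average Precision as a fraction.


Computing P@k for each relevant position:
Position 1: not relevant
Position 2: relevant, P@2 = 1/2 = 1/2
Position 3: not relevant
Position 4: not relevant
Position 5: not relevant
Position 6: relevant, P@6 = 2/6 = 1/3
Position 7: relevant, P@7 = 3/7 = 3/7
Sum of P@k = 1/2 + 1/3 + 3/7 = 53/42
AP = 53/42 / 3 = 53/126

53/126


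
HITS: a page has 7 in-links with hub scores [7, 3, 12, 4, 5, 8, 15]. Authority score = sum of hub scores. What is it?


Authority = sum of hub scores of in-linkers
In-link 1: hub score = 7
In-link 2: hub score = 3
In-link 3: hub score = 12
In-link 4: hub score = 4
In-link 5: hub score = 5
In-link 6: hub score = 8
In-link 7: hub score = 15
Authority = 7 + 3 + 12 + 4 + 5 + 8 + 15 = 54

54


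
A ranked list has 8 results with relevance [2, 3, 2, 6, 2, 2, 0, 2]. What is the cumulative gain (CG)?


Cumulative Gain = sum of relevance scores
Position 1: rel=2, running sum=2
Position 2: rel=3, running sum=5
Position 3: rel=2, running sum=7
Position 4: rel=6, running sum=13
Position 5: rel=2, running sum=15
Position 6: rel=2, running sum=17
Position 7: rel=0, running sum=17
Position 8: rel=2, running sum=19
CG = 19

19


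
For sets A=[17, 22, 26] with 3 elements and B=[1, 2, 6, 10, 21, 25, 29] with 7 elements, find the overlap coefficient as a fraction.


A intersect B = []
|A intersect B| = 0
min(|A|, |B|) = min(3, 7) = 3
Overlap = 0 / 3 = 0

0


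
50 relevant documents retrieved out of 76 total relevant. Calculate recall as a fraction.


Recall = retrieved_relevant / total_relevant
= 50 / 76
= 50 / (50 + 26)
= 25/38

25/38


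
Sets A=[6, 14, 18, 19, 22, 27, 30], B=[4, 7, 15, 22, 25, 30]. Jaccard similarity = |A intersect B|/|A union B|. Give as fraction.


A intersect B = [22, 30]
|A intersect B| = 2
A union B = [4, 6, 7, 14, 15, 18, 19, 22, 25, 27, 30]
|A union B| = 11
Jaccard = 2/11 = 2/11

2/11


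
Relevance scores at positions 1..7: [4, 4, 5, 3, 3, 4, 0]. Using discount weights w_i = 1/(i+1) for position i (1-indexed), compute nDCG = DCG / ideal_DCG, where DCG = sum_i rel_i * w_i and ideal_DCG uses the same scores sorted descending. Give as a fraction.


Position discount weights w_i = 1/(i+1) for i=1..7:
Weights = [1/2, 1/3, 1/4, 1/5, 1/6, 1/7, 1/8]
Actual relevance: [4, 4, 5, 3, 3, 4, 0]
DCG = 4/2 + 4/3 + 5/4 + 3/5 + 3/6 + 4/7 + 0/8 = 2627/420
Ideal relevance (sorted desc): [5, 4, 4, 4, 3, 3, 0]
Ideal DCG = 5/2 + 4/3 + 4/4 + 4/5 + 3/6 + 3/7 + 0/8 = 689/105
nDCG = DCG / ideal_DCG = 2627/420 / 689/105 = 2627/2756

2627/2756


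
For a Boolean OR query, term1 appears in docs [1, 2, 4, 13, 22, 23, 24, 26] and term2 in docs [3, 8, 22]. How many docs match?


Boolean OR: find union of posting lists
term1 docs: [1, 2, 4, 13, 22, 23, 24, 26]
term2 docs: [3, 8, 22]
Union: [1, 2, 3, 4, 8, 13, 22, 23, 24, 26]
|union| = 10

10


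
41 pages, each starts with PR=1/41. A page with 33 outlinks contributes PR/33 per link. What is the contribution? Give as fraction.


Initial PR = 1/41 = 1/41
Outlinks = 33
Contribution per link = PR / outlinks
= 1/41 / 33
= 1/1353

1/1353


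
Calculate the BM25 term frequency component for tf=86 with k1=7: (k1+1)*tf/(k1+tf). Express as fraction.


BM25 TF component = (k1+1)*tf / (k1+tf)
k1 = 7, tf = 86
Numerator = (7+1)*86 = 688
Denominator = 7 + 86 = 93
= 688/93 = 688/93

688/93


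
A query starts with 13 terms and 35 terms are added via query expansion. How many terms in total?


Original terms: 13
Expansion terms: 35
Total = 13 + 35 = 48

48


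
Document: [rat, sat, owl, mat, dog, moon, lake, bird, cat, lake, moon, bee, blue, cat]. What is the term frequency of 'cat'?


Document has 14 words
Scanning for 'cat':
Found at positions: [8, 13]
Count = 2

2


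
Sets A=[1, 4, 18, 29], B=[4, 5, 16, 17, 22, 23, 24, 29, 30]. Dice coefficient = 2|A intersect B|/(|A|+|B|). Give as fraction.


A intersect B = [4, 29]
|A intersect B| = 2
|A| = 4, |B| = 9
Dice = 2*2 / (4+9)
= 4 / 13 = 4/13

4/13


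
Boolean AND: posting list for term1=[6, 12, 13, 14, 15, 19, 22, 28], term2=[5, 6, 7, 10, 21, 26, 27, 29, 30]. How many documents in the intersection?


Boolean AND: find intersection of posting lists
term1 docs: [6, 12, 13, 14, 15, 19, 22, 28]
term2 docs: [5, 6, 7, 10, 21, 26, 27, 29, 30]
Intersection: [6]
|intersection| = 1

1


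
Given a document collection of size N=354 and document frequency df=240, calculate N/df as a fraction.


IDF ratio = N / df
= 354 / 240
= 59/40

59/40


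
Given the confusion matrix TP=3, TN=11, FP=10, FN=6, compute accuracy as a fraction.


Accuracy = (TP + TN) / (TP + TN + FP + FN)
TP + TN = 3 + 11 = 14
Total = 3 + 11 + 10 + 6 = 30
Accuracy = 14 / 30 = 7/15

7/15


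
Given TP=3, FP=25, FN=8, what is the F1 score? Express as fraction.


F1 = 2 * P * R / (P + R)
P = TP/(TP+FP) = 3/28 = 3/28
R = TP/(TP+FN) = 3/11 = 3/11
2 * P * R = 2 * 3/28 * 3/11 = 9/154
P + R = 3/28 + 3/11 = 117/308
F1 = 9/154 / 117/308 = 2/13

2/13


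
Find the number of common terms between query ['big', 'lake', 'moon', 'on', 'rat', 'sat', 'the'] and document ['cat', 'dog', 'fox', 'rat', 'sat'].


Query terms: ['big', 'lake', 'moon', 'on', 'rat', 'sat', 'the']
Document terms: ['cat', 'dog', 'fox', 'rat', 'sat']
Common terms: ['rat', 'sat']
Overlap count = 2

2


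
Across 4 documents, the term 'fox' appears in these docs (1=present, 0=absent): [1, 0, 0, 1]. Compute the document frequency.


Checking each document for 'fox':
Doc 1: present
Doc 2: absent
Doc 3: absent
Doc 4: present
df = sum of presences = 1 + 0 + 0 + 1 = 2

2


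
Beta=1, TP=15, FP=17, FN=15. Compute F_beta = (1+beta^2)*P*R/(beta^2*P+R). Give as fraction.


P = TP/(TP+FP) = 15/32 = 15/32
R = TP/(TP+FN) = 15/30 = 1/2
beta^2 = 1^2 = 1
(1 + beta^2) = 2
Numerator = (1+beta^2)*P*R = 15/32
Denominator = beta^2*P + R = 15/32 + 1/2 = 31/32
F_beta = 15/31

15/31


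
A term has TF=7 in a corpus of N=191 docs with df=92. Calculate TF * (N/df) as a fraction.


TF * (N/df)
= 7 * (191/92)
= 7 * 191/92
= 1337/92

1337/92


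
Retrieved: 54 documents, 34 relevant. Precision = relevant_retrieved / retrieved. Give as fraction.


Precision = relevant_retrieved / total_retrieved
= 34 / 54
= 34 / (34 + 20)
= 17/27

17/27


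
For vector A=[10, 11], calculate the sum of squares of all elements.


|A|^2 = sum of squared components
A[0]^2 = 10^2 = 100
A[1]^2 = 11^2 = 121
Sum = 100 + 121 = 221

221


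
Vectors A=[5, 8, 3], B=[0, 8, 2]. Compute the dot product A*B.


Dot product = sum of element-wise products
A[0]*B[0] = 5*0 = 0
A[1]*B[1] = 8*8 = 64
A[2]*B[2] = 3*2 = 6
Sum = 0 + 64 + 6 = 70

70


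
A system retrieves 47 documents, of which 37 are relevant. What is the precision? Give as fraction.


Precision = relevant_retrieved / total_retrieved
= 37 / 47
= 37 / (37 + 10)
= 37/47

37/47
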